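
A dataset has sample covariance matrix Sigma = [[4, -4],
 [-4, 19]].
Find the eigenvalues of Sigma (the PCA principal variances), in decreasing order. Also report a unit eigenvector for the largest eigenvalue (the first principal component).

Step 1 — characteristic polynomial of 2×2 Sigma:
  det(Sigma - λI) = λ² - trace · λ + det = 0.
  trace = 4 + 19 = 23, det = 4·19 - (-4)² = 60.
Step 2 — discriminant:
  Δ = trace² - 4·det = 529 - 240 = 289.
Step 3 — eigenvalues:
  λ = (trace ± √Δ)/2 = (23 ± 17)/2,
  λ_1 = 20,  λ_2 = 3.

Step 4 — unit eigenvector for λ_1: solve (Sigma - λ_1 I)v = 0. First row:
  (4 - 20)·v_x + (-4)·v_y = 0, i.e. (-16)·v_x + (-4)·v_y = 0,
  so v ∝ (b, λ_1 - a) = (-4, 16); multiply by -1 so the first entry is positive: u = (4, -16).
  ||u|| = √((4)² + (-16)²) = √(272) ≈ 16.4924,
  v_1 = u/||u|| ≈ (0.2425, -0.9701) (||v_1|| = 1).

λ_1 = 20,  λ_2 = 3;  v_1 ≈ (0.2425, -0.9701)


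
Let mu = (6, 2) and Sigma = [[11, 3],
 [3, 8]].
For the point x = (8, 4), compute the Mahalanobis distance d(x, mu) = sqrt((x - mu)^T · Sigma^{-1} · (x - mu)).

Step 1 — centre the observation: (x - mu) = (2, 2).

Step 2 — invert Sigma. det(Sigma) = 11·8 - (3)² = 79.
  Sigma^{-1} = (1/det) · [[d, -b], [-b, a]] = [[0.1013, -0.038],
 [-0.038, 0.1392]].

Step 3 — form the quadratic (x - mu)^T · Sigma^{-1} · (x - mu):
  Sigma^{-1} · (x - mu) = (0.1266, 0.2025).
  (x - mu)^T · [Sigma^{-1} · (x - mu)] = (2)·(0.1266) + (2)·(0.2025) = 0.6582.

Step 4 — take square root: d = √(0.6582) ≈ 0.8113.

d(x, mu) = √(0.6582) ≈ 0.8113


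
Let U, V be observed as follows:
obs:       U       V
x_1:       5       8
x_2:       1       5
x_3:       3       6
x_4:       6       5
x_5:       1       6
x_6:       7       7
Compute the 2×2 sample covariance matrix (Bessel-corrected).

Step 1 — column means:
  mean(U) = (5 + 1 + 3 + 6 + 1 + 7) / 6 = 23/6 = 3.8333
  mean(V) = (8 + 5 + 6 + 5 + 6 + 7) / 6 = 37/6 = 6.1667

Step 2 — sample covariance S[i,j] = (1/(n-1)) · Σ_k (x_{k,i} - mean_i) · (x_{k,j} - mean_j), with n-1 = 5.
  S[U,U] = ((1.1667)·(1.1667) + (-2.8333)·(-2.8333) + (-0.8333)·(-0.8333) + (2.1667)·(2.1667) + (-2.8333)·(-2.8333) + (3.1667)·(3.1667)) / 5 = 32.8333/5 = 6.5667
  S[U,V] = ((1.1667)·(1.8333) + (-2.8333)·(-1.1667) + (-0.8333)·(-0.1667) + (2.1667)·(-1.1667) + (-2.8333)·(-0.1667) + (3.1667)·(0.8333)) / 5 = 6.1667/5 = 1.2333
  S[V,V] = ((1.8333)·(1.8333) + (-1.1667)·(-1.1667) + (-0.1667)·(-0.1667) + (-1.1667)·(-1.1667) + (-0.1667)·(-0.1667) + (0.8333)·(0.8333)) / 5 = 6.8333/5 = 1.3667

S is symmetric (S[j,i] = S[i,j]). Assembling:

S = [[6.5667, 1.2333],
 [1.2333, 1.3667]]


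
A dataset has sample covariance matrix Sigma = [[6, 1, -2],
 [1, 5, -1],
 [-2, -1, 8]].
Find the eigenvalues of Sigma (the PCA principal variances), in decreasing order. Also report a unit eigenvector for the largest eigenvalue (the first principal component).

Step 1 — characteristic polynomial p(λ) = det(λI - Sigma) = λ³ - tr·λ² + c_1·λ - det, where tr = trace, c_1 = sum of the principal 2×2 minors, det = det(Sigma):
  tr = 6 + 5 + 8 = 19,
  c_1 = (6·5 - (1)²) + (6·8 - (-2)²) + (5·8 - (-1)²) = 29 + 44 + 39 = 112,
  det = 6·(5·8 - (-1)²) - (1)·((1)·8 - (-1)·(-2)) + (-2)·((1)·(-1) - 5·(-2)) = 6·(39) - (1)·(6) + (-2)·(9) = 210.
  So p(λ) = λ³ - 19λ² + 112λ - 210.
Step 2 — look for an integer root (rational root theorem: any rational root is an integer divisor of 210). Testing λ = 5:
  p(5) = 125 - 475 + 560 - 210 = 0  ✓
  Dividing out (λ - 5): p(λ) = (λ - 5)(λ² - 14λ + 42).
Step 3 — remaining eigenvalues from the quadratic λ² - 14λ + 42 = 0:
  Δ = 14² - 4·42 = 196 - 168 = 28,  λ = (14 ± √28)/2 = (14 ± 5.2915)/2 ≈ 9.6458 or 4.3542.
  Sorted: λ_1 = 9.6458,  λ_2 = 5,  λ_3 = 4.3542  (check: sum = 19 = tr ✓).

Step 4 — unit eigenvector for λ_1 ≈ 9.6458: v spans the null space of (Sigma - λ_1 I), whose rows are
  r_1 = (-3.6458, 1, -2),  r_2 = (1, -4.6458, -1),  r_3 = (-2, -1, -1.6458).
  v is orthogonal to every row, so take v ∝ r_1 × r_2 = ((1)·(-1) - (-2)·(-4.6458), (-2)·(1) - (-3.6458)·(-1), (-3.6458)·(-4.6458) - (1)·(1)) ≈ (-10.2915, -5.6458, 15.9373).
  Rescale (multiply by -1 so the first nonzero entry is positive): u = (10.2915, 5.6458, -15.9373).
  ||u|| = √((10.2915)² + (5.6458)² + (-15.9373)²) = √(391.7856) ≈ 19.7936,  v_1 = u/||u|| ≈ (0.5199, 0.2852, -0.8052) (||v_1|| = 1).

λ_1 = 9.6458,  λ_2 = 5,  λ_3 = 4.3542;  v_1 ≈ (0.5199, 0.2852, -0.8052)


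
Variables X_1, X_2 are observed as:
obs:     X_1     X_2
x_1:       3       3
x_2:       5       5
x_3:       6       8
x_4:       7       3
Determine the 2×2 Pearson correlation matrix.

Step 1 — column means:
  mean(X_1) = (3 + 5 + 6 + 7) / 4 = 21/4 = 5.25
  mean(X_2) = (3 + 5 + 8 + 3) / 4 = 19/4 = 4.75

Step 2 — sample variances and covariances s[i,j] = (1/(n-1)) · Σ_k (x_{k,i} - mean_i) · (x_{k,j} - mean_j), with n-1 = 3:
  s[X_1,X_1] = ((-2.25)·(-2.25) + (-0.25)·(-0.25) + (0.75)·(0.75) + (1.75)·(1.75)) / 3 = 8.75/3 = 2.9167
  s[X_1,X_2] = ((-2.25)·(-1.75) + (-0.25)·(0.25) + (0.75)·(3.25) + (1.75)·(-1.75)) / 3 = 3.25/3 = 1.0833
  s[X_2,X_2] = ((-1.75)·(-1.75) + (0.25)·(0.25) + (3.25)·(3.25) + (-1.75)·(-1.75)) / 3 = 16.75/3 = 5.5833
  Sample standard deviations s_i = √(s[i,i]):
  s(X_1) = √(2.9167) = 1.7078
  s(X_2) = √(5.5833) = 2.3629

Step 3 — r_{ij} = s_{ij} / (s_i · s_j):
  r[X_1,X_1] = 1 (diagonal).
  r[X_1,X_2] = 1.0833 / (1.7078 · 2.3629) = 1.0833 / 4.0354 = 0.2685
  r[X_2,X_2] = 1 (diagonal).

R is symmetric with unit diagonal. Assembling:

R = [[1, 0.2685],
 [0.2685, 1]]


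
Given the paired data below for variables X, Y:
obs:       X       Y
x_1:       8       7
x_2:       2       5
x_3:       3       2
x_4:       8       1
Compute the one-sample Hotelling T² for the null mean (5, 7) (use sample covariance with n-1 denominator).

Step 1 — sample mean vector:
  mean(X) = (8 + 2 + 3 + 8) / 4 = 21/4 = 5.25
  mean(Y) = (7 + 5 + 2 + 1) / 4 = 15/4 = 3.75
  x̄ = (5.25, 3.75),  deviation x̄ - mu_0 = (5.25, 3.75) - (5, 7) = (0.25, -3.25).

Step 2 — sample covariance matrix, S[i,j] = (1/(n-1)) · Σ_k (x_{k,i} - mean_i) · (x_{k,j} - mean_j), divisor n-1 = 3:
  S[X,X] = ((2.75)·(2.75) + (-3.25)·(-3.25) + (-2.25)·(-2.25) + (2.75)·(2.75)) / 3 = 30.75/3 = 10.25
  S[X,Y] = ((2.75)·(3.25) + (-3.25)·(1.25) + (-2.25)·(-1.75) + (2.75)·(-2.75)) / 3 = 1.25/3 = 0.4167
  S[Y,Y] = ((3.25)·(3.25) + (1.25)·(1.25) + (-1.75)·(-1.75) + (-2.75)·(-2.75)) / 3 = 22.75/3 = 7.5833
  S = [[10.25, 0.4167],
 [0.4167, 7.5833]].

Step 3 — invert S. det(S) = 10.25·7.5833 - (0.4167)² = 77.5556.
  S^{-1} = (1/det) · [[d, -b], [-b, a]] = [[0.0978, -0.0054],
 [-0.0054, 0.1322]].

Step 4 — quadratic form (x̄ - mu_0)^T · S^{-1} · (x̄ - mu_0):
  S^{-1} · (x̄ - mu_0) = (0.0419, -0.4309),
  (x̄ - mu_0)^T · [...] = (0.25)·(0.0419) + (-3.25)·(-0.4309) = 1.4108.

Step 5 — scale by n: T² = 4 · 1.4108 = 5.6433.

T² ≈ 5.6433


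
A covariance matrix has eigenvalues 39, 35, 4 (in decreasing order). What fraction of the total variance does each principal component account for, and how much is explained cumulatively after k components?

Step 1 — total variance = trace(Sigma) = Σ λ_i = 39 + 35 + 4 = 78.

Step 2 — fraction explained by component i = λ_i / Σ λ:
  PC1: 39/78 = 0.5
  PC2: 35/78 = 0.4487
  PC3: 4/78 = 0.0513

Step 3 — cumulative fraction after k components = (λ_1 + ... + λ_k) / Σ λ:
  k = 1: 39/78 = 0.5
  k = 2: (39 + 35)/78 = 74/78 = 0.9487
  k = 3: (39 + 35 + 4)/78 = 78/78 = 1

Summary (fraction, with percent):

explained: PC1 0.5 (50%), PC2 0.4487 (44.87%), PC3 0.0513 (5.13%);  cumulative: 0.5, 0.9487, 1


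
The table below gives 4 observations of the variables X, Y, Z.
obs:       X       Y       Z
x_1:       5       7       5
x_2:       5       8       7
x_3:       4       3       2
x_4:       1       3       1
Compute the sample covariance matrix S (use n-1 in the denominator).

Step 1 — column means:
  mean(X) = (5 + 5 + 4 + 1) / 4 = 15/4 = 3.75
  mean(Y) = (7 + 8 + 3 + 3) / 4 = 21/4 = 5.25
  mean(Z) = (5 + 7 + 2 + 1) / 4 = 15/4 = 3.75

Step 2 — sample covariance S[i,j] = (1/(n-1)) · Σ_k (x_{k,i} - mean_i) · (x_{k,j} - mean_j), with n-1 = 3.
  S[X,X] = ((1.25)·(1.25) + (1.25)·(1.25) + (0.25)·(0.25) + (-2.75)·(-2.75)) / 3 = 10.75/3 = 3.5833
  S[X,Y] = ((1.25)·(1.75) + (1.25)·(2.75) + (0.25)·(-2.25) + (-2.75)·(-2.25)) / 3 = 11.25/3 = 3.75
  S[X,Z] = ((1.25)·(1.25) + (1.25)·(3.25) + (0.25)·(-1.75) + (-2.75)·(-2.75)) / 3 = 12.75/3 = 4.25
  S[Y,Y] = ((1.75)·(1.75) + (2.75)·(2.75) + (-2.25)·(-2.25) + (-2.25)·(-2.25)) / 3 = 20.75/3 = 6.9167
  S[Y,Z] = ((1.75)·(1.25) + (2.75)·(3.25) + (-2.25)·(-1.75) + (-2.25)·(-2.75)) / 3 = 21.25/3 = 7.0833
  S[Z,Z] = ((1.25)·(1.25) + (3.25)·(3.25) + (-1.75)·(-1.75) + (-2.75)·(-2.75)) / 3 = 22.75/3 = 7.5833

S is symmetric (S[j,i] = S[i,j]). Assembling:

S = [[3.5833, 3.75, 4.25],
 [3.75, 6.9167, 7.0833],
 [4.25, 7.0833, 7.5833]]


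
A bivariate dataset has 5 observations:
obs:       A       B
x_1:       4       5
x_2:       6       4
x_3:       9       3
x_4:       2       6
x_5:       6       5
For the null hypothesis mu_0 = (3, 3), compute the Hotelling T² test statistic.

Step 1 — sample mean vector:
  mean(A) = (4 + 6 + 9 + 2 + 6) / 5 = 27/5 = 5.4
  mean(B) = (5 + 4 + 3 + 6 + 5) / 5 = 23/5 = 4.6
  x̄ = (5.4, 4.6),  deviation x̄ - mu_0 = (5.4, 4.6) - (3, 3) = (2.4, 1.6).

Step 2 — sample covariance matrix, S[i,j] = (1/(n-1)) · Σ_k (x_{k,i} - mean_i) · (x_{k,j} - mean_j), divisor n-1 = 4:
  S[A,A] = ((-1.4)·(-1.4) + (0.6)·(0.6) + (3.6)·(3.6) + (-3.4)·(-3.4) + (0.6)·(0.6)) / 4 = 27.2/4 = 6.8
  S[A,B] = ((-1.4)·(0.4) + (0.6)·(-0.6) + (3.6)·(-1.6) + (-3.4)·(1.4) + (0.6)·(0.4)) / 4 = -11.2/4 = -2.8
  S[B,B] = ((0.4)·(0.4) + (-0.6)·(-0.6) + (-1.6)·(-1.6) + (1.4)·(1.4) + (0.4)·(0.4)) / 4 = 5.2/4 = 1.3
  S = [[6.8, -2.8],
 [-2.8, 1.3]].

Step 3 — invert S. det(S) = 6.8·1.3 - (-2.8)² = 1.
  S^{-1} = (1/det) · [[d, -b], [-b, a]] = [[1.3, 2.8],
 [2.8, 6.8]].

Step 4 — quadratic form (x̄ - mu_0)^T · S^{-1} · (x̄ - mu_0):
  S^{-1} · (x̄ - mu_0) = (7.6, 17.6),
  (x̄ - mu_0)^T · [...] = (2.4)·(7.6) + (1.6)·(17.6) = 46.4.

Step 5 — scale by n: T² = 5 · 46.4 = 232.

T² ≈ 232


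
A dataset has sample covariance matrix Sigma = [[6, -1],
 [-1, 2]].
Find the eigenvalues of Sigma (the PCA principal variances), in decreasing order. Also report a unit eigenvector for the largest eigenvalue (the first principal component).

Step 1 — characteristic polynomial of 2×2 Sigma:
  det(Sigma - λI) = λ² - trace · λ + det = 0.
  trace = 6 + 2 = 8, det = 6·2 - (-1)² = 11.
Step 2 — discriminant:
  Δ = trace² - 4·det = 64 - 44 = 20.
Step 3 — eigenvalues:
  λ = (trace ± √Δ)/2 = (8 ± 4.4721)/2,
  λ_1 = 6.2361,  λ_2 = 1.7639.

Step 4 — unit eigenvector for λ_1: solve (Sigma - λ_1 I)v = 0. First row:
  (6 - 6.2361)·v_x + (-1)·v_y = 0, i.e. (-0.2361)·v_x + (-1)·v_y = 0,
  so v ∝ (b, λ_1 - a) = (-1, 0.2361); multiply by -1 so the first entry is positive: u = (1, -0.2361).
  ||u|| = √((1)² + (-0.2361)²) = √(1.0557) ≈ 1.0275,
  v_1 = u/||u|| ≈ (0.9732, -0.2298) (||v_1|| = 1).

λ_1 = 6.2361,  λ_2 = 1.7639;  v_1 ≈ (0.9732, -0.2298)


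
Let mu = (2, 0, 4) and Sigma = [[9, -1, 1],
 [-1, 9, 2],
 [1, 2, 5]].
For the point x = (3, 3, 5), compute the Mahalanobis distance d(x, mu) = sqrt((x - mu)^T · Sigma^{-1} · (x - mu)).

Step 1 — centre the observation: (x - mu) = (1, 3, 1).

Step 2 — invert Sigma (cofactor / det for 3×3, or solve directly):
  Sigma^{-1} = [[0.1168, 0.0199, -0.0313],
 [0.0199, 0.1254, -0.0541],
 [-0.0313, -0.0541, 0.2279]].

Step 3 — form the quadratic (x - mu)^T · Sigma^{-1} · (x - mu):
  Sigma^{-1} · (x - mu) = (0.1453, 0.3419, 0.0342).
  (x - mu)^T · [Sigma^{-1} · (x - mu)] = (1)·(0.1453) + (3)·(0.3419) + (1)·(0.0342) = 1.2051.

Step 4 — take square root: d = √(1.2051) ≈ 1.0978.

d(x, mu) = √(1.2051) ≈ 1.0978


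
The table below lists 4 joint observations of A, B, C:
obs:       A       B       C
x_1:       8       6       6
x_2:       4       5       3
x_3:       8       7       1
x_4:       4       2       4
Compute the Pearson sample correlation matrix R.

Step 1 — column means:
  mean(A) = (8 + 4 + 8 + 4) / 4 = 24/4 = 6
  mean(B) = (6 + 5 + 7 + 2) / 4 = 20/4 = 5
  mean(C) = (6 + 3 + 1 + 4) / 4 = 14/4 = 3.5

Step 2 — sample variances and covariances s[i,j] = (1/(n-1)) · Σ_k (x_{k,i} - mean_i) · (x_{k,j} - mean_j), with n-1 = 3:
  s[A,A] = ((2)·(2) + (-2)·(-2) + (2)·(2) + (-2)·(-2)) / 3 = 16/3 = 5.3333
  s[A,B] = ((2)·(1) + (-2)·(0) + (2)·(2) + (-2)·(-3)) / 3 = 12/3 = 4
  s[A,C] = ((2)·(2.5) + (-2)·(-0.5) + (2)·(-2.5) + (-2)·(0.5)) / 3 = 0/3 = 0
  s[B,B] = ((1)·(1) + (0)·(0) + (2)·(2) + (-3)·(-3)) / 3 = 14/3 = 4.6667
  s[B,C] = ((1)·(2.5) + (0)·(-0.5) + (2)·(-2.5) + (-3)·(0.5)) / 3 = -4/3 = -1.3333
  s[C,C] = ((2.5)·(2.5) + (-0.5)·(-0.5) + (-2.5)·(-2.5) + (0.5)·(0.5)) / 3 = 13/3 = 4.3333
  Sample standard deviations s_i = √(s[i,i]):
  s(A) = √(5.3333) = 2.3094
  s(B) = √(4.6667) = 2.1602
  s(C) = √(4.3333) = 2.0817

Step 3 — r_{ij} = s_{ij} / (s_i · s_j):
  r[A,A] = 1 (diagonal).
  r[A,B] = 4 / (2.3094 · 2.1602) = 4 / 4.9889 = 0.8018
  r[A,C] = 0 / (2.3094 · 2.0817) = 0 / 4.8074 = 0
  r[B,B] = 1 (diagonal).
  r[B,C] = -1.3333 / (2.1602 · 2.0817) = -1.3333 / 4.4969 = -0.2965
  r[C,C] = 1 (diagonal).

R is symmetric with unit diagonal. Assembling:

R = [[1, 0.8018, 0],
 [0.8018, 1, -0.2965],
 [0, -0.2965, 1]]


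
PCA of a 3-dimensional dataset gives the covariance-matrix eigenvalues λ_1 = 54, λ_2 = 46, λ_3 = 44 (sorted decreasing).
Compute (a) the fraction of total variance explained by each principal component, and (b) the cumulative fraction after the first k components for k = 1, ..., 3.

Step 1 — total variance = trace(Sigma) = Σ λ_i = 54 + 46 + 44 = 144.

Step 2 — fraction explained by component i = λ_i / Σ λ:
  PC1: 54/144 = 0.375
  PC2: 46/144 = 0.3194
  PC3: 44/144 = 0.3056

Step 3 — cumulative fraction after k components = (λ_1 + ... + λ_k) / Σ λ:
  k = 1: 54/144 = 0.375
  k = 2: (54 + 46)/144 = 100/144 = 0.6944
  k = 3: (54 + 46 + 44)/144 = 144/144 = 1

Summary (fraction, with percent):

explained: PC1 0.375 (37.5%), PC2 0.3194 (31.94%), PC3 0.3056 (30.56%);  cumulative: 0.375, 0.6944, 1


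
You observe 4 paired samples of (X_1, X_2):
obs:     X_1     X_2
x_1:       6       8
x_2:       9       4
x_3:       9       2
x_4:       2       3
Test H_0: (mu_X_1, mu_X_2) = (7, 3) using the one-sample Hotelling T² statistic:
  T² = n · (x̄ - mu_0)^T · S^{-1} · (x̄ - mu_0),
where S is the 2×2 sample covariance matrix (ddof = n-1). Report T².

Step 1 — sample mean vector:
  mean(X_1) = (6 + 9 + 9 + 2) / 4 = 26/4 = 6.5
  mean(X_2) = (8 + 4 + 2 + 3) / 4 = 17/4 = 4.25
  x̄ = (6.5, 4.25),  deviation x̄ - mu_0 = (6.5, 4.25) - (7, 3) = (-0.5, 1.25).

Step 2 — sample covariance matrix, S[i,j] = (1/(n-1)) · Σ_k (x_{k,i} - mean_i) · (x_{k,j} - mean_j), divisor n-1 = 3:
  S[X_1,X_1] = ((-0.5)·(-0.5) + (2.5)·(2.5) + (2.5)·(2.5) + (-4.5)·(-4.5)) / 3 = 33/3 = 11
  S[X_1,X_2] = ((-0.5)·(3.75) + (2.5)·(-0.25) + (2.5)·(-2.25) + (-4.5)·(-1.25)) / 3 = -2.5/3 = -0.8333
  S[X_2,X_2] = ((3.75)·(3.75) + (-0.25)·(-0.25) + (-2.25)·(-2.25) + (-1.25)·(-1.25)) / 3 = 20.75/3 = 6.9167
  S = [[11, -0.8333],
 [-0.8333, 6.9167]].

Step 3 — invert S. det(S) = 11·6.9167 - (-0.8333)² = 75.3889.
  S^{-1} = (1/det) · [[d, -b], [-b, a]] = [[0.0917, 0.0111],
 [0.0111, 0.1459]].

Step 4 — quadratic form (x̄ - mu_0)^T · S^{-1} · (x̄ - mu_0):
  S^{-1} · (x̄ - mu_0) = (-0.0321, 0.1769),
  (x̄ - mu_0)^T · [...] = (-0.5)·(-0.0321) + (1.25)·(0.1769) = 0.2371.

Step 5 — scale by n: T² = 4 · 0.2371 = 0.9484.

T² ≈ 0.9484


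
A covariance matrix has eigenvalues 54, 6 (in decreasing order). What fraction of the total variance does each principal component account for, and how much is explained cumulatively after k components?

Step 1 — total variance = trace(Sigma) = Σ λ_i = 54 + 6 = 60.

Step 2 — fraction explained by component i = λ_i / Σ λ:
  PC1: 54/60 = 0.9
  PC2: 6/60 = 0.1

Step 3 — cumulative fraction after k components = (λ_1 + ... + λ_k) / Σ λ:
  k = 1: 54/60 = 0.9
  k = 2: (54 + 6)/60 = 60/60 = 1

Summary (fraction, with percent):

explained: PC1 0.9 (90%), PC2 0.1 (10%);  cumulative: 0.9, 1


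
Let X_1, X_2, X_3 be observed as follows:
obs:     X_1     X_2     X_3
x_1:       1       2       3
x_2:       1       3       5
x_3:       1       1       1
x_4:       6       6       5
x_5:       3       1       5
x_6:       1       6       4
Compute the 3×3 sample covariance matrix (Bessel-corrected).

Step 1 — column means:
  mean(X_1) = (1 + 1 + 1 + 6 + 3 + 1) / 6 = 13/6 = 2.1667
  mean(X_2) = (2 + 3 + 1 + 6 + 1 + 6) / 6 = 19/6 = 3.1667
  mean(X_3) = (3 + 5 + 1 + 5 + 5 + 4) / 6 = 23/6 = 3.8333

Step 2 — sample covariance S[i,j] = (1/(n-1)) · Σ_k (x_{k,i} - mean_i) · (x_{k,j} - mean_j), with n-1 = 5.
  S[X_1,X_1] = ((-1.1667)·(-1.1667) + (-1.1667)·(-1.1667) + (-1.1667)·(-1.1667) + (3.8333)·(3.8333) + (0.8333)·(0.8333) + (-1.1667)·(-1.1667)) / 5 = 20.8333/5 = 4.1667
  S[X_1,X_2] = ((-1.1667)·(-1.1667) + (-1.1667)·(-0.1667) + (-1.1667)·(-2.1667) + (3.8333)·(2.8333) + (0.8333)·(-2.1667) + (-1.1667)·(2.8333)) / 5 = 9.8333/5 = 1.9667
  S[X_1,X_3] = ((-1.1667)·(-0.8333) + (-1.1667)·(1.1667) + (-1.1667)·(-2.8333) + (3.8333)·(1.1667) + (0.8333)·(1.1667) + (-1.1667)·(0.1667)) / 5 = 8.1667/5 = 1.6333
  S[X_2,X_2] = ((-1.1667)·(-1.1667) + (-0.1667)·(-0.1667) + (-2.1667)·(-2.1667) + (2.8333)·(2.8333) + (-2.1667)·(-2.1667) + (2.8333)·(2.8333)) / 5 = 26.8333/5 = 5.3667
  S[X_2,X_3] = ((-1.1667)·(-0.8333) + (-0.1667)·(1.1667) + (-2.1667)·(-2.8333) + (2.8333)·(1.1667) + (-2.1667)·(1.1667) + (2.8333)·(0.1667)) / 5 = 8.1667/5 = 1.6333
  S[X_3,X_3] = ((-0.8333)·(-0.8333) + (1.1667)·(1.1667) + (-2.8333)·(-2.8333) + (1.1667)·(1.1667) + (1.1667)·(1.1667) + (0.1667)·(0.1667)) / 5 = 12.8333/5 = 2.5667

S is symmetric (S[j,i] = S[i,j]). Assembling:

S = [[4.1667, 1.9667, 1.6333],
 [1.9667, 5.3667, 1.6333],
 [1.6333, 1.6333, 2.5667]]


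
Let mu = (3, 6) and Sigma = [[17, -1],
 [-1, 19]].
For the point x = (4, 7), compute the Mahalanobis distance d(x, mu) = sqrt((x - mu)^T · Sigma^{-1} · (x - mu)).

Step 1 — centre the observation: (x - mu) = (1, 1).

Step 2 — invert Sigma. det(Sigma) = 17·19 - (-1)² = 322.
  Sigma^{-1} = (1/det) · [[d, -b], [-b, a]] = [[0.059, 0.0031],
 [0.0031, 0.0528]].

Step 3 — form the quadratic (x - mu)^T · Sigma^{-1} · (x - mu):
  Sigma^{-1} · (x - mu) = (0.0621, 0.0559).
  (x - mu)^T · [Sigma^{-1} · (x - mu)] = (1)·(0.0621) + (1)·(0.0559) = 0.118.

Step 4 — take square root: d = √(0.118) ≈ 0.3435.

d(x, mu) = √(0.118) ≈ 0.3435


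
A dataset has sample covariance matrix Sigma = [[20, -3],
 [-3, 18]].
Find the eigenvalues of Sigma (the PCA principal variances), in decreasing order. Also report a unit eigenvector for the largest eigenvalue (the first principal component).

Step 1 — characteristic polynomial of 2×2 Sigma:
  det(Sigma - λI) = λ² - trace · λ + det = 0.
  trace = 20 + 18 = 38, det = 20·18 - (-3)² = 351.
Step 2 — discriminant:
  Δ = trace² - 4·det = 1444 - 1404 = 40.
Step 3 — eigenvalues:
  λ = (trace ± √Δ)/2 = (38 ± 6.3246)/2,
  λ_1 = 22.1623,  λ_2 = 15.8377.

Step 4 — unit eigenvector for λ_1: solve (Sigma - λ_1 I)v = 0. First row:
  (20 - 22.1623)·v_x + (-3)·v_y = 0, i.e. (-2.1623)·v_x + (-3)·v_y = 0,
  so v ∝ (b, λ_1 - a) = (-3, 2.1623); multiply by -1 so the first entry is positive: u = (3, -2.1623).
  ||u|| = √((3)² + (-2.1623)²) = √(13.6754) ≈ 3.698,
  v_1 = u/||u|| ≈ (0.8112, -0.5847) (||v_1|| = 1).

λ_1 = 22.1623,  λ_2 = 15.8377;  v_1 ≈ (0.8112, -0.5847)


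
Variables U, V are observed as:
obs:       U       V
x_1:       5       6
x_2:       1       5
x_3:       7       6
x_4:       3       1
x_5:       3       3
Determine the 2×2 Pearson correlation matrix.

Step 1 — column means:
  mean(U) = (5 + 1 + 7 + 3 + 3) / 5 = 19/5 = 3.8
  mean(V) = (6 + 5 + 6 + 1 + 3) / 5 = 21/5 = 4.2

Step 2 — sample variances and covariances s[i,j] = (1/(n-1)) · Σ_k (x_{k,i} - mean_i) · (x_{k,j} - mean_j), with n-1 = 4:
  s[U,U] = ((1.2)·(1.2) + (-2.8)·(-2.8) + (3.2)·(3.2) + (-0.8)·(-0.8) + (-0.8)·(-0.8)) / 4 = 20.8/4 = 5.2
  s[U,V] = ((1.2)·(1.8) + (-2.8)·(0.8) + (3.2)·(1.8) + (-0.8)·(-3.2) + (-0.8)·(-1.2)) / 4 = 9.2/4 = 2.3
  s[V,V] = ((1.8)·(1.8) + (0.8)·(0.8) + (1.8)·(1.8) + (-3.2)·(-3.2) + (-1.2)·(-1.2)) / 4 = 18.8/4 = 4.7
  Sample standard deviations s_i = √(s[i,i]):
  s(U) = √(5.2) = 2.2804
  s(V) = √(4.7) = 2.1679

Step 3 — r_{ij} = s_{ij} / (s_i · s_j):
  r[U,U] = 1 (diagonal).
  r[U,V] = 2.3 / (2.2804 · 2.1679) = 2.3 / 4.9437 = 0.4652
  r[V,V] = 1 (diagonal).

R is symmetric with unit diagonal. Assembling:

R = [[1, 0.4652],
 [0.4652, 1]]


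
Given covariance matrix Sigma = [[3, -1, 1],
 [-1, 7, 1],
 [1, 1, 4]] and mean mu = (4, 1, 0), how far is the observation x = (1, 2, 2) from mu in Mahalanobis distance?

Step 1 — centre the observation: (x - mu) = (-3, 1, 2).

Step 2 — invert Sigma (cofactor / det for 3×3, or solve directly):
  Sigma^{-1} = [[0.3971, 0.0735, -0.1176],
 [0.0735, 0.1618, -0.0588],
 [-0.1176, -0.0588, 0.2941]].

Step 3 — form the quadratic (x - mu)^T · Sigma^{-1} · (x - mu):
  Sigma^{-1} · (x - mu) = (-1.3529, -0.1765, 0.8824).
  (x - mu)^T · [Sigma^{-1} · (x - mu)] = (-3)·(-1.3529) + (1)·(-0.1765) + (2)·(0.8824) = 5.6471.

Step 4 — take square root: d = √(5.6471) ≈ 2.3764.

d(x, mu) = √(5.6471) ≈ 2.3764


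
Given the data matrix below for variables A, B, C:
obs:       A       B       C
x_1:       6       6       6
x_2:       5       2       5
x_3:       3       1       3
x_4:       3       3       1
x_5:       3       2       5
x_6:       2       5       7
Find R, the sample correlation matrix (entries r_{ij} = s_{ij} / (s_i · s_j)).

Step 1 — column means:
  mean(A) = (6 + 5 + 3 + 3 + 3 + 2) / 6 = 22/6 = 3.6667
  mean(B) = (6 + 2 + 1 + 3 + 2 + 5) / 6 = 19/6 = 3.1667
  mean(C) = (6 + 5 + 3 + 1 + 5 + 7) / 6 = 27/6 = 4.5

Step 2 — sample variances and covariances s[i,j] = (1/(n-1)) · Σ_k (x_{k,i} - mean_i) · (x_{k,j} - mean_j), with n-1 = 5:
  s[A,A] = ((2.3333)·(2.3333) + (1.3333)·(1.3333) + (-0.6667)·(-0.6667) + (-0.6667)·(-0.6667) + (-0.6667)·(-0.6667) + (-1.6667)·(-1.6667)) / 5 = 11.3333/5 = 2.2667
  s[A,B] = ((2.3333)·(2.8333) + (1.3333)·(-1.1667) + (-0.6667)·(-2.1667) + (-0.6667)·(-0.1667) + (-0.6667)·(-1.1667) + (-1.6667)·(1.8333)) / 5 = 4.3333/5 = 0.8667
  s[A,C] = ((2.3333)·(1.5) + (1.3333)·(0.5) + (-0.6667)·(-1.5) + (-0.6667)·(-3.5) + (-0.6667)·(0.5) + (-1.6667)·(2.5)) / 5 = 3/5 = 0.6
  s[B,B] = ((2.8333)·(2.8333) + (-1.1667)·(-1.1667) + (-2.1667)·(-2.1667) + (-0.1667)·(-0.1667) + (-1.1667)·(-1.1667) + (1.8333)·(1.8333)) / 5 = 18.8333/5 = 3.7667
  s[B,C] = ((2.8333)·(1.5) + (-1.1667)·(0.5) + (-2.1667)·(-1.5) + (-0.1667)·(-3.5) + (-1.1667)·(0.5) + (1.8333)·(2.5)) / 5 = 11.5/5 = 2.3
  s[C,C] = ((1.5)·(1.5) + (0.5)·(0.5) + (-1.5)·(-1.5) + (-3.5)·(-3.5) + (0.5)·(0.5) + (2.5)·(2.5)) / 5 = 23.5/5 = 4.7
  Sample standard deviations s_i = √(s[i,i]):
  s(A) = √(2.2667) = 1.5055
  s(B) = √(3.7667) = 1.9408
  s(C) = √(4.7) = 2.1679

Step 3 — r_{ij} = s_{ij} / (s_i · s_j):
  r[A,A] = 1 (diagonal).
  r[A,B] = 0.8667 / (1.5055 · 1.9408) = 0.8667 / 2.9219 = 0.2966
  r[A,C] = 0.6 / (1.5055 · 2.1679) = 0.6 / 3.2639 = 0.1838
  r[B,B] = 1 (diagonal).
  r[B,C] = 2.3 / (1.9408 · 2.1679) = 2.3 / 4.2075 = 0.5466
  r[C,C] = 1 (diagonal).

R is symmetric with unit diagonal. Assembling:

R = [[1, 0.2966, 0.1838],
 [0.2966, 1, 0.5466],
 [0.1838, 0.5466, 1]]


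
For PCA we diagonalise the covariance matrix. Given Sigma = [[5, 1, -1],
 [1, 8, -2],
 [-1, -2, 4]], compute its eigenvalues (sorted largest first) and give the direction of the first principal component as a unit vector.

Step 1 — characteristic polynomial p(λ) = det(λI - Sigma) = λ³ - tr·λ² + c_1·λ - det, where tr = trace, c_1 = sum of the principal 2×2 minors, det = det(Sigma):
  tr = 5 + 8 + 4 = 17,
  c_1 = (5·8 - (1)²) + (5·4 - (-1)²) + (8·4 - (-2)²) = 39 + 19 + 28 = 86,
  det = 5·(8·4 - (-2)²) - (1)·((1)·4 - (-2)·(-1)) + (-1)·((1)·(-2) - 8·(-1)) = 5·(28) - (1)·(2) + (-1)·(6) = 132.
  So p(λ) = λ³ - 17λ² + 86λ - 132.
Step 2 — look for an integer root (rational root theorem: any rational root is an integer divisor of 132). Testing λ = 3:
  p(3) = 27 - 153 + 258 - 132 = 0  ✓
  Dividing out (λ - 3): p(λ) = (λ - 3)(λ² - 14λ + 44).
Step 3 — remaining eigenvalues from the quadratic λ² - 14λ + 44 = 0:
  Δ = 14² - 4·44 = 196 - 176 = 20,  λ = (14 ± √20)/2 = (14 ± 4.4721)/2 ≈ 9.2361 or 4.7639.
  Sorted: λ_1 = 9.2361,  λ_2 = 4.7639,  λ_3 = 3  (check: sum = 17 = tr ✓).

Step 4 — unit eigenvector for λ_1 ≈ 9.2361: v spans the null space of (Sigma - λ_1 I), whose rows are
  r_1 = (-4.2361, 1, -1),  r_2 = (1, -1.2361, -2),  r_3 = (-1, -2, -5.2361).
  v is orthogonal to every row, so take v ∝ r_1 × r_2 = ((1)·(-2) - (-1)·(-1.2361), (-1)·(1) - (-4.2361)·(-2), (-4.2361)·(-1.2361) - (1)·(1)) ≈ (-3.2361, -9.4721, 4.2361).
  Rescale (multiply by -1 so the first nonzero entry is positive): u = (3.2361, 9.4721, -4.2361).
  ||u|| = √((3.2361)² + (9.4721)² + (-4.2361)²) = √(118.1378) ≈ 10.8691,  v_1 = u/||u|| ≈ (0.2977, 0.8715, -0.3897) (||v_1|| = 1).

λ_1 = 9.2361,  λ_2 = 4.7639,  λ_3 = 3;  v_1 ≈ (0.2977, 0.8715, -0.3897)


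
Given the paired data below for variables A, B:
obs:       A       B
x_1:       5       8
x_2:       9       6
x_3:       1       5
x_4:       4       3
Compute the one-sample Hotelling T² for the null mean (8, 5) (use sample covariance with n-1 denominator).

Step 1 — sample mean vector:
  mean(A) = (5 + 9 + 1 + 4) / 4 = 19/4 = 4.75
  mean(B) = (8 + 6 + 5 + 3) / 4 = 22/4 = 5.5
  x̄ = (4.75, 5.5),  deviation x̄ - mu_0 = (4.75, 5.5) - (8, 5) = (-3.25, 0.5).

Step 2 — sample covariance matrix, S[i,j] = (1/(n-1)) · Σ_k (x_{k,i} - mean_i) · (x_{k,j} - mean_j), divisor n-1 = 3:
  S[A,A] = ((0.25)·(0.25) + (4.25)·(4.25) + (-3.75)·(-3.75) + (-0.75)·(-0.75)) / 3 = 32.75/3 = 10.9167
  S[A,B] = ((0.25)·(2.5) + (4.25)·(0.5) + (-3.75)·(-0.5) + (-0.75)·(-2.5)) / 3 = 6.5/3 = 2.1667
  S[B,B] = ((2.5)·(2.5) + (0.5)·(0.5) + (-0.5)·(-0.5) + (-2.5)·(-2.5)) / 3 = 13/3 = 4.3333
  S = [[10.9167, 2.1667],
 [2.1667, 4.3333]].

Step 3 — invert S. det(S) = 10.9167·4.3333 - (2.1667)² = 42.6111.
  S^{-1} = (1/det) · [[d, -b], [-b, a]] = [[0.1017, -0.0508],
 [-0.0508, 0.2562]].

Step 4 — quadratic form (x̄ - mu_0)^T · S^{-1} · (x̄ - mu_0):
  S^{-1} · (x̄ - mu_0) = (-0.3559, 0.2934),
  (x̄ - mu_0)^T · [...] = (-3.25)·(-0.3559) + (0.5)·(0.2934) = 1.3035.

Step 5 — scale by n: T² = 4 · 1.3035 = 5.2138.

T² ≈ 5.2138


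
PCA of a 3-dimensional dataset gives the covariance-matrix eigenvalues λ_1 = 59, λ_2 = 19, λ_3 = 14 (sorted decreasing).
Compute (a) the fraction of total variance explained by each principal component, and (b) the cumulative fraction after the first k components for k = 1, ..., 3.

Step 1 — total variance = trace(Sigma) = Σ λ_i = 59 + 19 + 14 = 92.

Step 2 — fraction explained by component i = λ_i / Σ λ:
  PC1: 59/92 = 0.6413
  PC2: 19/92 = 0.2065
  PC3: 14/92 = 0.1522

Step 3 — cumulative fraction after k components = (λ_1 + ... + λ_k) / Σ λ:
  k = 1: 59/92 = 0.6413
  k = 2: (59 + 19)/92 = 78/92 = 0.8478
  k = 3: (59 + 19 + 14)/92 = 92/92 = 1

Summary (fraction, with percent):

explained: PC1 0.6413 (64.13%), PC2 0.2065 (20.65%), PC3 0.1522 (15.22%);  cumulative: 0.6413, 0.8478, 1


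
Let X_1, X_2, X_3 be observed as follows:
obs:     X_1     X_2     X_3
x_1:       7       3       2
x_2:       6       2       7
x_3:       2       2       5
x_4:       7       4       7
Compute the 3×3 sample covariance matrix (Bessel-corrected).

Step 1 — column means:
  mean(X_1) = (7 + 6 + 2 + 7) / 4 = 22/4 = 5.5
  mean(X_2) = (3 + 2 + 2 + 4) / 4 = 11/4 = 2.75
  mean(X_3) = (2 + 7 + 5 + 7) / 4 = 21/4 = 5.25

Step 2 — sample covariance S[i,j] = (1/(n-1)) · Σ_k (x_{k,i} - mean_i) · (x_{k,j} - mean_j), with n-1 = 3.
  S[X_1,X_1] = ((1.5)·(1.5) + (0.5)·(0.5) + (-3.5)·(-3.5) + (1.5)·(1.5)) / 3 = 17/3 = 5.6667
  S[X_1,X_2] = ((1.5)·(0.25) + (0.5)·(-0.75) + (-3.5)·(-0.75) + (1.5)·(1.25)) / 3 = 4.5/3 = 1.5
  S[X_1,X_3] = ((1.5)·(-3.25) + (0.5)·(1.75) + (-3.5)·(-0.25) + (1.5)·(1.75)) / 3 = -0.5/3 = -0.1667
  S[X_2,X_2] = ((0.25)·(0.25) + (-0.75)·(-0.75) + (-0.75)·(-0.75) + (1.25)·(1.25)) / 3 = 2.75/3 = 0.9167
  S[X_2,X_3] = ((0.25)·(-3.25) + (-0.75)·(1.75) + (-0.75)·(-0.25) + (1.25)·(1.75)) / 3 = 0.25/3 = 0.0833
  S[X_3,X_3] = ((-3.25)·(-3.25) + (1.75)·(1.75) + (-0.25)·(-0.25) + (1.75)·(1.75)) / 3 = 16.75/3 = 5.5833

S is symmetric (S[j,i] = S[i,j]). Assembling:

S = [[5.6667, 1.5, -0.1667],
 [1.5, 0.9167, 0.0833],
 [-0.1667, 0.0833, 5.5833]]


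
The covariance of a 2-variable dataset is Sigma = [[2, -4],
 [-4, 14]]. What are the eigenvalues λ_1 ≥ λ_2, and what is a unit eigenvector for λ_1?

Step 1 — characteristic polynomial of 2×2 Sigma:
  det(Sigma - λI) = λ² - trace · λ + det = 0.
  trace = 2 + 14 = 16, det = 2·14 - (-4)² = 12.
Step 2 — discriminant:
  Δ = trace² - 4·det = 256 - 48 = 208.
Step 3 — eigenvalues:
  λ = (trace ± √Δ)/2 = (16 ± 14.4222)/2,
  λ_1 = 15.2111,  λ_2 = 0.7889.

Step 4 — unit eigenvector for λ_1: solve (Sigma - λ_1 I)v = 0. First row:
  (2 - 15.2111)·v_x + (-4)·v_y = 0, i.e. (-13.2111)·v_x + (-4)·v_y = 0,
  so v ∝ (b, λ_1 - a) = (-4, 13.2111); multiply by -1 so the first entry is positive: u = (4, -13.2111).
  ||u|| = √((4)² + (-13.2111)²) = √(190.5332) ≈ 13.8034,
  v_1 = u/||u|| ≈ (0.2898, -0.9571) (||v_1|| = 1).

λ_1 = 15.2111,  λ_2 = 0.7889;  v_1 ≈ (0.2898, -0.9571)


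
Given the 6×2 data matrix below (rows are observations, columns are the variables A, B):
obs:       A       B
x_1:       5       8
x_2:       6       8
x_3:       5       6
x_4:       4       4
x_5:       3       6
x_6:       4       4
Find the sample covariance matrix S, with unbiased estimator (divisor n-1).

Step 1 — column means:
  mean(A) = (5 + 6 + 5 + 4 + 3 + 4) / 6 = 27/6 = 4.5
  mean(B) = (8 + 8 + 6 + 4 + 6 + 4) / 6 = 36/6 = 6

Step 2 — sample covariance S[i,j] = (1/(n-1)) · Σ_k (x_{k,i} - mean_i) · (x_{k,j} - mean_j), with n-1 = 5.
  S[A,A] = ((0.5)·(0.5) + (1.5)·(1.5) + (0.5)·(0.5) + (-0.5)·(-0.5) + (-1.5)·(-1.5) + (-0.5)·(-0.5)) / 5 = 5.5/5 = 1.1
  S[A,B] = ((0.5)·(2) + (1.5)·(2) + (0.5)·(0) + (-0.5)·(-2) + (-1.5)·(0) + (-0.5)·(-2)) / 5 = 6/5 = 1.2
  S[B,B] = ((2)·(2) + (2)·(2) + (0)·(0) + (-2)·(-2) + (0)·(0) + (-2)·(-2)) / 5 = 16/5 = 3.2

S is symmetric (S[j,i] = S[i,j]). Assembling:

S = [[1.1, 1.2],
 [1.2, 3.2]]


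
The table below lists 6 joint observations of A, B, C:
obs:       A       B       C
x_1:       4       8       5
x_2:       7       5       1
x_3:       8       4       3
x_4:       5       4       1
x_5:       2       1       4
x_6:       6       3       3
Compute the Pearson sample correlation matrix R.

Step 1 — column means:
  mean(A) = (4 + 7 + 8 + 5 + 2 + 6) / 6 = 32/6 = 5.3333
  mean(B) = (8 + 5 + 4 + 4 + 1 + 3) / 6 = 25/6 = 4.1667
  mean(C) = (5 + 1 + 3 + 1 + 4 + 3) / 6 = 17/6 = 2.8333

Step 2 — sample variances and covariances s[i,j] = (1/(n-1)) · Σ_k (x_{k,i} - mean_i) · (x_{k,j} - mean_j), with n-1 = 5:
  s[A,A] = ((-1.3333)·(-1.3333) + (1.6667)·(1.6667) + (2.6667)·(2.6667) + (-0.3333)·(-0.3333) + (-3.3333)·(-3.3333) + (0.6667)·(0.6667)) / 5 = 23.3333/5 = 4.6667
  s[A,B] = ((-1.3333)·(3.8333) + (1.6667)·(0.8333) + (2.6667)·(-0.1667) + (-0.3333)·(-0.1667) + (-3.3333)·(-3.1667) + (0.6667)·(-1.1667)) / 5 = 5.6667/5 = 1.1333
  s[A,C] = ((-1.3333)·(2.1667) + (1.6667)·(-1.8333) + (2.6667)·(0.1667) + (-0.3333)·(-1.8333) + (-3.3333)·(1.1667) + (0.6667)·(0.1667)) / 5 = -8.6667/5 = -1.7333
  s[B,B] = ((3.8333)·(3.8333) + (0.8333)·(0.8333) + (-0.1667)·(-0.1667) + (-0.1667)·(-0.1667) + (-3.1667)·(-3.1667) + (-1.1667)·(-1.1667)) / 5 = 26.8333/5 = 5.3667
  s[B,C] = ((3.8333)·(2.1667) + (0.8333)·(-1.8333) + (-0.1667)·(0.1667) + (-0.1667)·(-1.8333) + (-3.1667)·(1.1667) + (-1.1667)·(0.1667)) / 5 = 3.1667/5 = 0.6333
  s[C,C] = ((2.1667)·(2.1667) + (-1.8333)·(-1.8333) + (0.1667)·(0.1667) + (-1.8333)·(-1.8333) + (1.1667)·(1.1667) + (0.1667)·(0.1667)) / 5 = 12.8333/5 = 2.5667
  Sample standard deviations s_i = √(s[i,i]):
  s(A) = √(4.6667) = 2.1602
  s(B) = √(5.3667) = 2.3166
  s(C) = √(2.5667) = 1.6021

Step 3 — r_{ij} = s_{ij} / (s_i · s_j):
  r[A,A] = 1 (diagonal).
  r[A,B] = 1.1333 / (2.1602 · 2.3166) = 1.1333 / 5.0044 = 0.2265
  r[A,C] = -1.7333 / (2.1602 · 1.6021) = -1.7333 / 3.4609 = -0.5008
  r[B,B] = 1 (diagonal).
  r[B,C] = 0.6333 / (2.3166 · 1.6021) = 0.6333 / 3.7114 = 0.1706
  r[C,C] = 1 (diagonal).

R is symmetric with unit diagonal. Assembling:

R = [[1, 0.2265, -0.5008],
 [0.2265, 1, 0.1706],
 [-0.5008, 0.1706, 1]]


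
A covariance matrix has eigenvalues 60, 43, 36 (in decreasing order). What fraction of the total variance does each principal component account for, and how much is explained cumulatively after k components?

Step 1 — total variance = trace(Sigma) = Σ λ_i = 60 + 43 + 36 = 139.

Step 2 — fraction explained by component i = λ_i / Σ λ:
  PC1: 60/139 = 0.4317
  PC2: 43/139 = 0.3094
  PC3: 36/139 = 0.259

Step 3 — cumulative fraction after k components = (λ_1 + ... + λ_k) / Σ λ:
  k = 1: 60/139 = 0.4317
  k = 2: (60 + 43)/139 = 103/139 = 0.741
  k = 3: (60 + 43 + 36)/139 = 139/139 = 1

Summary (fraction, with percent):

explained: PC1 0.4317 (43.17%), PC2 0.3094 (30.94%), PC3 0.259 (25.9%);  cumulative: 0.4317, 0.741, 1


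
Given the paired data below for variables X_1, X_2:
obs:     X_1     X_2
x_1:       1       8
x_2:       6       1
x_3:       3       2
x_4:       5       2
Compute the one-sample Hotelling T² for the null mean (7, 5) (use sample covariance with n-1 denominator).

Step 1 — sample mean vector:
  mean(X_1) = (1 + 6 + 3 + 5) / 4 = 15/4 = 3.75
  mean(X_2) = (8 + 1 + 2 + 2) / 4 = 13/4 = 3.25
  x̄ = (3.75, 3.25),  deviation x̄ - mu_0 = (3.75, 3.25) - (7, 5) = (-3.25, -1.75).

Step 2 — sample covariance matrix, S[i,j] = (1/(n-1)) · Σ_k (x_{k,i} - mean_i) · (x_{k,j} - mean_j), divisor n-1 = 3:
  S[X_1,X_1] = ((-2.75)·(-2.75) + (2.25)·(2.25) + (-0.75)·(-0.75) + (1.25)·(1.25)) / 3 = 14.75/3 = 4.9167
  S[X_1,X_2] = ((-2.75)·(4.75) + (2.25)·(-2.25) + (-0.75)·(-1.25) + (1.25)·(-1.25)) / 3 = -18.75/3 = -6.25
  S[X_2,X_2] = ((4.75)·(4.75) + (-2.25)·(-2.25) + (-1.25)·(-1.25) + (-1.25)·(-1.25)) / 3 = 30.75/3 = 10.25
  S = [[4.9167, -6.25],
 [-6.25, 10.25]].

Step 3 — invert S. det(S) = 4.9167·10.25 - (-6.25)² = 11.3333.
  S^{-1} = (1/det) · [[d, -b], [-b, a]] = [[0.9044, 0.5515],
 [0.5515, 0.4338]].

Step 4 — quadratic form (x̄ - mu_0)^T · S^{-1} · (x̄ - mu_0):
  S^{-1} · (x̄ - mu_0) = (-3.9044, -2.5515),
  (x̄ - mu_0)^T · [...] = (-3.25)·(-3.9044) + (-1.75)·(-2.5515) = 17.1544.

Step 5 — scale by n: T² = 4 · 17.1544 = 68.6176.

T² ≈ 68.6176


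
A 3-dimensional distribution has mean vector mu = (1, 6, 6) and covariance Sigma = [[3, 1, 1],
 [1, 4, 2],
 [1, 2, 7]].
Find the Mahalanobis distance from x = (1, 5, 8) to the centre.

Step 1 — centre the observation: (x - mu) = (0, -1, 2).

Step 2 — invert Sigma (cofactor / det for 3×3, or solve directly):
  Sigma^{-1} = [[0.3692, -0.0769, -0.0308],
 [-0.0769, 0.3077, -0.0769],
 [-0.0308, -0.0769, 0.1692]].

Step 3 — form the quadratic (x - mu)^T · Sigma^{-1} · (x - mu):
  Sigma^{-1} · (x - mu) = (0.0154, -0.4615, 0.4154).
  (x - mu)^T · [Sigma^{-1} · (x - mu)] = (0)·(0.0154) + (-1)·(-0.4615) + (2)·(0.4154) = 1.2923.

Step 4 — take square root: d = √(1.2923) ≈ 1.1368.

d(x, mu) = √(1.2923) ≈ 1.1368


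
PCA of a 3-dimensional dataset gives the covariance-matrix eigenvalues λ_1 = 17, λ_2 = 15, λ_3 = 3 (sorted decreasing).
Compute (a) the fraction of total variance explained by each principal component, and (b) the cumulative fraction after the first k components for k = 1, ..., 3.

Step 1 — total variance = trace(Sigma) = Σ λ_i = 17 + 15 + 3 = 35.

Step 2 — fraction explained by component i = λ_i / Σ λ:
  PC1: 17/35 = 0.4857
  PC2: 15/35 = 0.4286
  PC3: 3/35 = 0.0857

Step 3 — cumulative fraction after k components = (λ_1 + ... + λ_k) / Σ λ:
  k = 1: 17/35 = 0.4857
  k = 2: (17 + 15)/35 = 32/35 = 0.9143
  k = 3: (17 + 15 + 3)/35 = 35/35 = 1

Summary (fraction, with percent):

explained: PC1 0.4857 (48.57%), PC2 0.4286 (42.86%), PC3 0.0857 (8.57%);  cumulative: 0.4857, 0.9143, 1


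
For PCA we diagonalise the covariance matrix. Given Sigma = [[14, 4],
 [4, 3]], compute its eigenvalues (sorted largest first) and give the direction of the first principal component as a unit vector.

Step 1 — characteristic polynomial of 2×2 Sigma:
  det(Sigma - λI) = λ² - trace · λ + det = 0.
  trace = 14 + 3 = 17, det = 14·3 - (4)² = 26.
Step 2 — discriminant:
  Δ = trace² - 4·det = 289 - 104 = 185.
Step 3 — eigenvalues:
  λ = (trace ± √Δ)/2 = (17 ± 13.6015)/2,
  λ_1 = 15.3007,  λ_2 = 1.6993.

Step 4 — unit eigenvector for λ_1: solve (Sigma - λ_1 I)v = 0. First row:
  (14 - 15.3007)·v_x + (4)·v_y = 0, i.e. (-1.3007)·v_x + (4)·v_y = 0,
  so v ∝ (b, λ_1 - a) = (4, 1.3007) = u.
  ||u|| = √((4)² + (1.3007)²) = √(17.6919) ≈ 4.2062,
  v_1 = u/||u|| ≈ (0.951, 0.3092) (||v_1|| = 1).

λ_1 = 15.3007,  λ_2 = 1.6993;  v_1 ≈ (0.951, 0.3092)


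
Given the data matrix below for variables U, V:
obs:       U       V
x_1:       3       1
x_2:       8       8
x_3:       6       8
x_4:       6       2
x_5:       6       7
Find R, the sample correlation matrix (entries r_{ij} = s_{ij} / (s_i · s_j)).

Step 1 — column means:
  mean(U) = (3 + 8 + 6 + 6 + 6) / 5 = 29/5 = 5.8
  mean(V) = (1 + 8 + 8 + 2 + 7) / 5 = 26/5 = 5.2

Step 2 — sample variances and covariances s[i,j] = (1/(n-1)) · Σ_k (x_{k,i} - mean_i) · (x_{k,j} - mean_j), with n-1 = 4:
  s[U,U] = ((-2.8)·(-2.8) + (2.2)·(2.2) + (0.2)·(0.2) + (0.2)·(0.2) + (0.2)·(0.2)) / 4 = 12.8/4 = 3.2
  s[U,V] = ((-2.8)·(-4.2) + (2.2)·(2.8) + (0.2)·(2.8) + (0.2)·(-3.2) + (0.2)·(1.8)) / 4 = 18.2/4 = 4.55
  s[V,V] = ((-4.2)·(-4.2) + (2.8)·(2.8) + (2.8)·(2.8) + (-3.2)·(-3.2) + (1.8)·(1.8)) / 4 = 46.8/4 = 11.7
  Sample standard deviations s_i = √(s[i,i]):
  s(U) = √(3.2) = 1.7889
  s(V) = √(11.7) = 3.4205

Step 3 — r_{ij} = s_{ij} / (s_i · s_j):
  r[U,U] = 1 (diagonal).
  r[U,V] = 4.55 / (1.7889 · 3.4205) = 4.55 / 6.1188 = 0.7436
  r[V,V] = 1 (diagonal).

R is symmetric with unit diagonal. Assembling:

R = [[1, 0.7436],
 [0.7436, 1]]


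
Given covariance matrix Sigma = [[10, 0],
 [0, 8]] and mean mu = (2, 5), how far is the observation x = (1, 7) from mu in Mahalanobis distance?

Step 1 — centre the observation: (x - mu) = (-1, 2).

Step 2 — invert Sigma. det(Sigma) = 10·8 - (0)² = 80.
  Sigma^{-1} = (1/det) · [[d, -b], [-b, a]] = [[0.1, 0],
 [0, 0.125]].

Step 3 — form the quadratic (x - mu)^T · Sigma^{-1} · (x - mu):
  Sigma^{-1} · (x - mu) = (-0.1, 0.25).
  (x - mu)^T · [Sigma^{-1} · (x - mu)] = (-1)·(-0.1) + (2)·(0.25) = 0.6.

Step 4 — take square root: d = √(0.6) ≈ 0.7746.

d(x, mu) = √(0.6) ≈ 0.7746


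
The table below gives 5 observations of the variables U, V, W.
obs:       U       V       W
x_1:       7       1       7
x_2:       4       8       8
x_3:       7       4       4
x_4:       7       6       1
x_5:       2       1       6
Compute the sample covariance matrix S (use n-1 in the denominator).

Step 1 — column means:
  mean(U) = (7 + 4 + 7 + 7 + 2) / 5 = 27/5 = 5.4
  mean(V) = (1 + 8 + 4 + 6 + 1) / 5 = 20/5 = 4
  mean(W) = (7 + 8 + 4 + 1 + 6) / 5 = 26/5 = 5.2

Step 2 — sample covariance S[i,j] = (1/(n-1)) · Σ_k (x_{k,i} - mean_i) · (x_{k,j} - mean_j), with n-1 = 4.
  S[U,U] = ((1.6)·(1.6) + (-1.4)·(-1.4) + (1.6)·(1.6) + (1.6)·(1.6) + (-3.4)·(-3.4)) / 4 = 21.2/4 = 5.3
  S[U,V] = ((1.6)·(-3) + (-1.4)·(4) + (1.6)·(0) + (1.6)·(2) + (-3.4)·(-3)) / 4 = 3/4 = 0.75
  S[U,W] = ((1.6)·(1.8) + (-1.4)·(2.8) + (1.6)·(-1.2) + (1.6)·(-4.2) + (-3.4)·(0.8)) / 4 = -12.4/4 = -3.1
  S[V,V] = ((-3)·(-3) + (4)·(4) + (0)·(0) + (2)·(2) + (-3)·(-3)) / 4 = 38/4 = 9.5
  S[V,W] = ((-3)·(1.8) + (4)·(2.8) + (0)·(-1.2) + (2)·(-4.2) + (-3)·(0.8)) / 4 = -5/4 = -1.25
  S[W,W] = ((1.8)·(1.8) + (2.8)·(2.8) + (-1.2)·(-1.2) + (-4.2)·(-4.2) + (0.8)·(0.8)) / 4 = 30.8/4 = 7.7

S is symmetric (S[j,i] = S[i,j]). Assembling:

S = [[5.3, 0.75, -3.1],
 [0.75, 9.5, -1.25],
 [-3.1, -1.25, 7.7]]
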